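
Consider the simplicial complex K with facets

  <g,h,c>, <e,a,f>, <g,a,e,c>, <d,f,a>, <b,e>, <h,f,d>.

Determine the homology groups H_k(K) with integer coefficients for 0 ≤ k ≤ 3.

H_0 = Z,  H_1 = Z,  H_2 = 0,  H_3 = 0.

Order the vertices as a < b < c < d < e < f < g < h. Listing each simplex with vertices in this order, K has dimension 3 with simplices:

  0-simplices (8): a, b, c, d, e, f, g, h
  1-simplices (15): ac, ad, ae, af, ag, be, ce, cg, ch, df, dh, ef, eg, fh, gh
  2-simplices (8): ace, acg, adf, aef, aeg, ceg, cgh, dfh
  3-simplices (1): aceg

so the chain groups are C_0 ≅ Z^8, C_1 ≅ Z^15, C_2 ≅ Z^8, C_3 ≅ Z^1.

The boundary map ∂_1: C_1 → C_0 sends each edge [p,q] (with p < q) to q − p. For instance
  ∂ef = f − e.
The 8×15 boundary matrix has rank 7 and Smith normal form diag(1,1,1,1,1,1,1).

∂_2: C_2 → C_1 sends each 2-simplex [p,q,r] to [q,r] − [p,r] + [p,q]. For instance
  ∂aeg = eg − ag + ae,
  ∂dfh = fh − dh + df.
The 15×8 boundary matrix has rank 7 and Smith normal form diag(1,1,1,1,1,1,1).

∂_3: C_3 → C_2 sends each 3-simplex σ to the alternating sum Σ_i (−1)^i (σ with its i-th vertex removed). For instance
  ∂aceg = ceg − aeg + acg − ace.
The resulting 8×1 matrix has rank 1, and its Smith normal form has invariant factors (1).

Now H_k = ker ∂_k / im ∂_{k+1}, so:

  H_0: rank C_0 − rank ∂_1 = 8 − 7 = 1, and the invariant factors of ∂_1 are all 1, so H_0 = Z.
  H_1: rank ker ∂_1 − rank ∂_2 = (15 − 7) − 7 = 1, and the invariant factors of ∂_2 are all 1, so H_1 = Z.
  H_2: rank ker ∂_2 − rank ∂_3 = (8 − 7) − 1 = 0, and the invariant factors of ∂_3 are all 1, so H_2 = 0.
  H_3: rank ker ∂_3 − rank ∂_4 = (1 − 1) − 0 = 0, and there is no ∂_4, so H_3 = 0.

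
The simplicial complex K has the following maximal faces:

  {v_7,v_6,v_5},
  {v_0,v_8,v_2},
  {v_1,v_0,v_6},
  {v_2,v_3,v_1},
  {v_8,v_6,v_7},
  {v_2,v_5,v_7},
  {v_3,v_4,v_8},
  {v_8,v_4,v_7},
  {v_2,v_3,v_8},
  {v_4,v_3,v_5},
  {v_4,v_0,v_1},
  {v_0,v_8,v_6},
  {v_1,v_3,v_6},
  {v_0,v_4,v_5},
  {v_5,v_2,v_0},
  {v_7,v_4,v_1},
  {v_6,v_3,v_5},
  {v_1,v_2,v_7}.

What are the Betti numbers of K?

b_0 = 1, b_1 = 2, b_2 = 1.

We work with the vertex ordering v_0 < v_1 < v_2 < v_3 < v_4 < v_5 < v_6 < v_7 < v_8. The simplices of K, each written with vertices in increasing order, are:

  0-simplices (9): [v_0], [v_1], [v_2], [v_3], [v_4], [v_5], [v_6], [v_7], [v_8]
  1-simplices (27): (27 of them)
  2-simplices (18): (18 of them)

Hence C_0 ≅ Z^9, C_1 ≅ Z^27, C_2 ≅ Z^18.

∂_1: C_1 → C_0 maps an edge to its endpoints' difference, ∂[p,q] = q − p.
As a 9×27 matrix over Z this has rank 8, with invariant factors (1,1,1,1,1,1,1,1).

Boundary ∂_2: C_2 → C_1 maps a triangle to the signed sum of its edges. For instance
  ∂[v_3,v_5,v_6] = [v_5,v_6] − [v_3,v_6] + [v_3,v_5],
  ∂[v_4,v_7,v_8] = [v_7,v_8] − [v_4,v_8] + [v_4,v_7].
As a 27×18 matrix over Z this has rank 17, with invariant factors (1,1,1,1,1,1,1,1,1,1,1,1,1,1,1,1,1).

Computing H_k = (kernel of ∂_k) / (image of ∂_{k+1}):

  H_0: rank C_0 − rank ∂_1 = 9 − 8 = 1, and the invariant factors of ∂_1 are all 1, so H_0 ≅ Z.
  H_1: rank ker ∂_1 − rank ∂_2 = (27 − 8) − 17 = 2, and the invariant factors of ∂_2 are all 1, so H_1 ≅ Z^2.
  H_2: rank ker ∂_2 − rank ∂_3 = (18 − 17) − 0 = 1, and there is no ∂_3, so H_2 ≅ Z.

Hence the Betti numbers are b_0 = 1, b_1 = 2, b_2 = 1.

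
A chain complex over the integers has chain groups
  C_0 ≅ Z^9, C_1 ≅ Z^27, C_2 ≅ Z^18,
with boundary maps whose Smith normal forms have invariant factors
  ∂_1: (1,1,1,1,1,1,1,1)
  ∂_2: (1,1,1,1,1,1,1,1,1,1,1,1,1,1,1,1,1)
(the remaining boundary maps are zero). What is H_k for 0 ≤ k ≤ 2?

H_0: b_0 = 9 − 0 − 8 = 1; torsion from ∂_1 factors > 1: none. So H_0 ≅ Z.
H_1: b_1 = 27 − 8 − 17 = 2; torsion from ∂_2 factors > 1: none. So H_1 ≅ Z^2.
H_2: b_2 = 18 − 17 − 0 = 1; torsion from ∂_3 factors > 1: none. So H_2 ≅ Z.

H_0 ≅ Z,  H_1 ≅ Z^2,  H_2 ≅ Z.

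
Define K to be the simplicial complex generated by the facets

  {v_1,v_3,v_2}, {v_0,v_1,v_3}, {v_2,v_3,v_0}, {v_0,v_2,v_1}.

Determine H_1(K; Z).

Order the vertices as v_0 < v_1 < v_2 < v_3. Listing each simplex with vertices in this order, K has dimension 2 with simplices:

  0-simplices (4): [v_0], [v_1], [v_2], [v_3]
  1-simplices (6): [v_0,v_1], [v_0,v_2], [v_0,v_3], [v_1,v_2], [v_1,v_3], [v_2,v_3]
  2-simplices (4): [v_0,v_1,v_2], [v_0,v_1,v_3], [v_0,v_2,v_3], [v_1,v_2,v_3]

giving chain groups C_0 ≅ Z^4, C_1 ≅ Z^6, C_2 ≅ Z^4.

Boundary ∂_1: C_1 → C_0 maps an edge to its endpoints' difference, ∂[p,q] = q − p.
This gives a 4×6 integer matrix of rank 3; reducing to Smith normal form yields diagonal entries (1,1,1).

∂_2: C_2 → C_1 acts by ∂[p,q,r] = [q,r] − [p,r] + [p,q]. For instance
  ∂[v_0,v_2,v_3] = [v_2,v_3] − [v_0,v_3] + [v_0,v_2],
  ∂[v_1,v_2,v_3] = [v_2,v_3] − [v_1,v_3] + [v_1,v_2].
As a 6×4 matrix over Z this has rank 3, with invariant factors (1,1,1).

Reading off H_k = ker ∂_k / im ∂_{k+1}:

  H_1: rank ker ∂_1 − rank ∂_2 = (6 − 3) − 3 = 0, and the invariant factors of ∂_2 are all 1, so H_1 ≅ 0.

H_1 = 0.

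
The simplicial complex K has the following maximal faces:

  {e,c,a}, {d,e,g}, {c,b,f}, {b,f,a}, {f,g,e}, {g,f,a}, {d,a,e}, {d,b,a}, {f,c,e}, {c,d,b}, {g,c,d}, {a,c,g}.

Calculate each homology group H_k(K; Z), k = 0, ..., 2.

Order the vertices as a < b < c < d < e < f < g. Listing each simplex with vertices in this order, K has dimension 2 with simplices:

  0-simplices (7): a, b, c, d, e, f, g
  1-simplices (18): ab, ac, ad, ae, af, ag, bc, bd, bf, cd, ce, cf, cg, de, dg, ef, eg, fg
  2-simplices (12): abd, abf, ace, acg, ade, afg, bcd, bcf, cdg, cef, deg, efg

so the chain groups are C_0 ≅ Z^7, C_1 ≅ Z^18, C_2 ≅ Z^12.

The boundary map ∂_1: C_1 → C_0 sends each edge [p,q] (with p < q) to q − p. For instance
  ∂bf = f − b.
The 7×18 boundary matrix has rank 6 and Smith normal form diag(1,1,1,1,1,1).

The boundary map ∂_2: C_2 → C_1 maps a triangle to the signed sum of its edges. For instance
  ∂efg = fg − eg + ef,
  ∂bcd = cd − bd + bc.
The 18×12 boundary matrix has rank 12 and Smith normal form diag(1,1,1,1,1,1,1,1,1,1,1,2).

Now H_k = ker ∂_k / im ∂_{k+1}, so:

  H_0: rank C_0 − rank ∂_1 = 7 − 6 = 1, and the invariant factors of ∂_1 are all 1, so H_0 ≅ Z.
  H_1: rank ker ∂_1 − rank ∂_2 = (18 − 6) − 12 = 0, and ∂_2 has invariant factor 2 > 1, so H_1 ≅ Z/2Z.
  H_2: rank ker ∂_2 − rank ∂_3 = (12 − 12) − 0 = 0, and there is no ∂_3, so H_2 ≅ 0.

As a check, the Euler characteristic is 7 − 18 + 12 = 1, which agrees with 1 − 0 + 0 = 1.

H_0 = Z,  H_1 = Z/2Z,  H_2 = 0.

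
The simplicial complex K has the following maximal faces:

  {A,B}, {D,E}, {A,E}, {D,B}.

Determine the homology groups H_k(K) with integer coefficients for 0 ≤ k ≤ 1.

Take the total order A < B < D < E on the vertex set. Then K (dimension 1) consists of the simplices:

  0-simplices (4): A, B, D, E
  1-simplices (4): AB, AE, BD, DE

so the chain groups are C_0 ≅ Z^4, C_1 ≅ Z^4.

∂_1: C_1 → C_0 sends each edge [p,q] (with p < q) to q − p.
This gives a 4×4 integer matrix of rank 3; reducing to Smith normal form yields diagonal entries (1,1,1).

From H_k ≅ ker(∂_k) / im(∂_{k+1}) we obtain:

  H_0: rank C_0 − rank ∂_1 = 4 − 3 = 1, and the invariant factors of ∂_1 are all 1, so H_0 = Z.
  H_1: rank ker ∂_1 − rank ∂_2 = (4 − 3) − 0 = 1, and there is no ∂_2, so H_1 = Z.

As a check, the Euler characteristic is 4 − 4 = 0, which agrees with 1 − 1 = 0.

H_0 ≅ Z,  H_1 ≅ Z.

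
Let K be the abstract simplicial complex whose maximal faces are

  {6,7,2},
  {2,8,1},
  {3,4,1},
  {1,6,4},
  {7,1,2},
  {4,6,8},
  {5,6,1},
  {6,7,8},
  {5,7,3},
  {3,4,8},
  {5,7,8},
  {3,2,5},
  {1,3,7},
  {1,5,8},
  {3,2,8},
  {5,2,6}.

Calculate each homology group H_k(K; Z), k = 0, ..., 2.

H_0 ≅ Z,  H_1 ≅ Z^2,  H_2 ≅ Z.

Take the total order 1 < 2 < 3 < 4 < 5 < 6 < 7 < 8 on the vertex set. Then K (dimension 2) consists of the simplices:

  0-simplices (8): [1], [2], [3], [4], [5], [6], [7], [8]
  1-simplices (24): (24 of them)
  2-simplices (16): [1,2,7], [1,2,8], [1,3,4], [1,3,7], [1,4,6], [1,5,6], [1,5,8], [2,3,5], [2,3,8], [2,5,6], [2,6,7], [3,4,8], [3,5,7], [4,6,8], [5,7,8], [6,7,8]

giving chain groups C_0 ≅ Z^8, C_1 ≅ Z^24, C_2 ≅ Z^16.

Boundary ∂_1: C_1 → C_0 sends each edge [p,q] (with p < q) to q − p.
The 8×24 boundary matrix has rank 7 and Smith normal form diag(1,1,1,1,1,1,1).

∂_2: C_2 → C_1 maps a triangle to the signed sum of its edges. For instance
  ∂[1,4,6] = [4,6] − [1,6] + [1,4],
  ∂[1,3,7] = [3,7] − [1,7] + [1,3].
This gives a 24×16 integer matrix of rank 15; reducing to Smith normal form yields diagonal entries (1,1,1,1,1,1,1,1,1,1,1,1,1,1,1).

From H_k ≅ ker(∂_k) / im(∂_{k+1}) we obtain:

  H_0: rank C_0 − rank ∂_1 = 8 − 7 = 1, and the invariant factors of ∂_1 are all 1, so H_0 ≅ Z.
  H_1: rank ker ∂_1 − rank ∂_2 = (24 − 7) − 15 = 2, and the invariant factors of ∂_2 are all 1, so H_1 ≅ Z^2.
  H_2: rank ker ∂_2 − rank ∂_3 = (16 − 15) − 0 = 1, and there is no ∂_3, so H_2 ≅ Z.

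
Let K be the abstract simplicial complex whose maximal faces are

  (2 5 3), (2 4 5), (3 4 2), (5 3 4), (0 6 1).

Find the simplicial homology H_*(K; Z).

H_0 ≅ Z^2,  H_1 = 0,  H_2 ≅ Z.

Order the vertices as 0 < 1 < 2 < 3 < 4 < 5 < 6. Listing each simplex with vertices in this order, K has dimension 2 with simplices:

  0-simplices (7): [0], [1], [2], [3], [4], [5], [6]
  1-simplices (9): [0,1], [0,6], [1,6], [2,3], [2,4], [2,5], [3,4], [3,5], [4,5]
  2-simplices (5): [0,1,6], [2,3,4], [2,3,5], [2,4,5], [3,4,5]

so the chain groups are C_0 ≅ Z^7, C_1 ≅ Z^9, C_2 ≅ Z^5.

Boundary ∂_1: C_1 → C_0 is given by ∂[p,q] = [q] − [p]. For instance
  ∂[2,5] = [5] − [2].
As a 7×9 matrix over Z this has rank 5, with invariant factors (1,1,1,1,1).

Boundary ∂_2: C_2 → C_1 acts by ∂[p,q,r] = [q,r] − [p,r] + [p,q]. For instance
  ∂[2,3,5] = [3,5] − [2,5] + [2,3],
  ∂[0,1,6] = [1,6] − [0,6] + [0,1].
As a 9×5 matrix over Z this has rank 4, with invariant factors (1,1,1,1).

Now H_k = ker ∂_k / im ∂_{k+1}, so:

  H_0: rank C_0 − rank ∂_1 = 7 − 5 = 2, and the invariant factors of ∂_1 are all 1, so H_0 = Z^2.
  H_1: rank ker ∂_1 − rank ∂_2 = (9 − 5) − 4 = 0, and the invariant factors of ∂_2 are all 1, so H_1 = 0.
  H_2: rank ker ∂_2 − rank ∂_3 = (5 − 4) − 0 = 1, and there is no ∂_3, so H_2 = Z.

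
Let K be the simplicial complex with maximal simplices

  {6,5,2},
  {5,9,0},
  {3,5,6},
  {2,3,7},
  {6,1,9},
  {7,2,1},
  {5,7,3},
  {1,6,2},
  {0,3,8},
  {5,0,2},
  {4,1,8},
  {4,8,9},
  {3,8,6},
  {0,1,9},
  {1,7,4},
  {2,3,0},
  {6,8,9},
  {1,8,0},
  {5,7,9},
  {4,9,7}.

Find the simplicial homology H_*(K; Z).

Order the vertices as 0 < 1 < 2 < 3 < 4 < 5 < 6 < 7 < 8 < 9. Listing each simplex with vertices in this order, K has dimension 2 with simplices:

  0-simplices (10): [0], [1], [2], [3], [4], [5], [6], [7], [8], [9]
  1-simplices (30): (30 of them)
  2-simplices (20): (20 of them)

giving chain groups C_0 ≅ Z^10, C_1 ≅ Z^30, C_2 ≅ Z^20.

The boundary map ∂_1: C_1 → C_0 is given by ∂[p,q] = [q] − [p]. For instance
  ∂[5,9] = [9] − [5].
This gives a 10×30 integer matrix of rank 9; reducing to Smith normal form yields diagonal entries (1,1,1,1,1,1,1,1,1).

The boundary map ∂_2: C_2 → C_1 sends each 2-simplex [p,q,r] to [q,r] − [p,r] + [p,q]. For instance
  ∂[0,1,9] = [1,9] − [0,9] + [0,1],
  ∂[0,2,3] = [2,3] − [0,3] + [0,2].
The 30×20 boundary matrix has rank 20 and Smith normal form diag(1,1,1,1,1,1,1,1,1,1,1,1,1,1,1,1,1,1,1,2).

Reading off H_k = ker ∂_k / im ∂_{k+1}:

  H_0: rank C_0 − rank ∂_1 = 10 − 9 = 1, and the invariant factors of ∂_1 are all 1, so H_0 ≅ Z.
  H_1: rank ker ∂_1 − rank ∂_2 = (30 − 9) − 20 = 1, and ∂_2 has invariant factor 2 > 1, so H_1 ≅ Z ⊕ Z/2.
  H_2: rank ker ∂_2 − rank ∂_3 = (20 − 20) − 0 = 0, and there is no ∂_3, so H_2 ≅ 0.

As a check, the Euler characteristic is 10 − 30 + 20 = 0, which agrees with 1 − 1 + 0 = 0.

H_0 = Z,  H_1 = Z ⊕ Z/2,  H_2 = 0.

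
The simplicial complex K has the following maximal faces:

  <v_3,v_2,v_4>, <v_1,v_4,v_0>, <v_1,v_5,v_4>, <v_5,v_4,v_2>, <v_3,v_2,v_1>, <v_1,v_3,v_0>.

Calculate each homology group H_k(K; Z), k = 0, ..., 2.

H_0 = Z,  H_1 = Z,  H_2 = 0.

Take the total order v_0 < v_1 < v_2 < v_3 < v_4 < v_5 on the vertex set. Then K (dimension 2) consists of the simplices:

  0-simplices (6): [v_0], [v_1], [v_2], [v_3], [v_4], [v_5]
  1-simplices (12): [v_0,v_1], [v_0,v_3], [v_0,v_4], [v_1,v_2], [v_1,v_3], [v_1,v_4], [v_1,v_5], [v_2,v_3], [v_2,v_4], [v_2,v_5], [v_3,v_4], [v_4,v_5]
  2-simplices (6): [v_0,v_1,v_3], [v_0,v_1,v_4], [v_1,v_2,v_3], [v_1,v_4,v_5], [v_2,v_3,v_4], [v_2,v_4,v_5]

Hence C_0 ≅ Z^6, C_1 ≅ Z^12, C_2 ≅ Z^6.

Boundary ∂_1: C_1 → C_0 maps an edge to its endpoints' difference, ∂[p,q] = q − p. For instance
  ∂[v_0,v_4] = [v_4] − [v_0].
The 6×12 boundary matrix has rank 5 and Smith normal form diag(1,1,1,1,1).

The boundary map ∂_2: C_2 → C_1 maps a triangle to the signed sum of its edges. For instance
  ∂[v_0,v_1,v_4] = [v_1,v_4] − [v_0,v_4] + [v_0,v_1],
  ∂[v_2,v_3,v_4] = [v_3,v_4] − [v_2,v_4] + [v_2,v_3].
The resulting 12×6 matrix has rank 6, and its Smith normal form has invariant factors (1,1,1,1,1,1).

Computing H_k = (kernel of ∂_k) / (image of ∂_{k+1}):

  H_0: rank C_0 − rank ∂_1 = 6 − 5 = 1, and the invariant factors of ∂_1 are all 1, so H_0 = Z.
  H_1: rank ker ∂_1 − rank ∂_2 = (12 − 5) − 6 = 1, and the invariant factors of ∂_2 are all 1, so H_1 = Z.
  H_2: rank ker ∂_2 − rank ∂_3 = (6 − 6) − 0 = 0, and there is no ∂_3, so H_2 = 0.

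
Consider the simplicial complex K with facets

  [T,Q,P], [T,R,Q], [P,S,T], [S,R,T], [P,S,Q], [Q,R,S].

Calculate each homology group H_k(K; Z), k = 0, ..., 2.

H_0 ≅ Z,  H_1 = 0,  H_2 ≅ Z.

We work with the vertex ordering P < Q < R < S < T. The simplices of K, each written with vertices in increasing order, are:

  0-simplices (5): P, Q, R, S, T
  1-simplices (9): PQ, PS, PT, QR, QS, QT, RS, RT, ST
  2-simplices (6): PQS, PQT, PST, QRS, QRT, RST

so the chain groups are C_0 ≅ Z^5, C_1 ≅ Z^9, C_2 ≅ Z^6.

Boundary ∂_1: C_1 → C_0 sends each edge [p,q] (with p < q) to q − p.
The 5×9 boundary matrix has rank 4 and Smith normal form diag(1,1,1,1).

Boundary ∂_2: C_2 → C_1 sends each 2-simplex [p,q,r] to [q,r] − [p,r] + [p,q]. For instance
  ∂PQT = QT − PT + PQ,
  ∂QRS = RS − QS + QR.
The resulting 9×6 matrix has rank 5, and its Smith normal form has invariant factors (1,1,1,1,1).

Reading off H_k = ker ∂_k / im ∂_{k+1}:

  H_0: rank C_0 − rank ∂_1 = 5 − 4 = 1, and the invariant factors of ∂_1 are all 1, so H_0 = Z.
  H_1: rank ker ∂_1 − rank ∂_2 = (9 − 4) − 5 = 0, and the invariant factors of ∂_2 are all 1, so H_1 = 0.
  H_2: rank ker ∂_2 − rank ∂_3 = (6 − 5) − 0 = 1, and there is no ∂_3, so H_2 = Z.

As a check, the Euler characteristic is 5 − 9 + 6 = 2, which agrees with 1 − 0 + 1 = 2.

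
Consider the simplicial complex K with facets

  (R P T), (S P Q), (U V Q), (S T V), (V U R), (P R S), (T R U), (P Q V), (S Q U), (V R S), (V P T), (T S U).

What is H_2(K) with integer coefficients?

Take the total order P < Q < R < S < T < U < V on the vertex set. Then K (dimension 2) consists of the simplices:

  0-simplices (7): P, Q, R, S, T, U, V
  1-simplices (18): PQ, PR, PS, PT, PV, QS, QU, QV, RS, RT, RU, RV, ST, SU, SV, TU, TV, UV
  2-simplices (12): PQS, PQV, PRS, PRT, PTV, QSU, QUV, RSV, RTU, RUV, STU, STV

Hence C_0 ≅ Z^7, C_1 ≅ Z^18, C_2 ≅ Z^12.

∂_1: C_1 → C_0 sends each edge [p,q] (with p < q) to q − p.
The 7×18 boundary matrix has rank 6 and Smith normal form diag(1,1,1,1,1,1).

The boundary map ∂_2: C_2 → C_1 sends each 2-simplex [p,q,r] to [q,r] − [p,r] + [p,q]. For instance
  ∂RTU = TU − RU + RT,
  ∂PRS = RS − PS + PR.
The resulting 18×12 matrix has rank 12, and its Smith normal form has invariant factors (1,1,1,1,1,1,1,1,1,1,1,2).

Now H_k = ker ∂_k / im ∂_{k+1}, so:

  H_2: rank ker ∂_2 − rank ∂_3 = (12 − 12) − 0 = 0, and there is no ∂_3, so H_2 = 0.

H_2 ≅ 0.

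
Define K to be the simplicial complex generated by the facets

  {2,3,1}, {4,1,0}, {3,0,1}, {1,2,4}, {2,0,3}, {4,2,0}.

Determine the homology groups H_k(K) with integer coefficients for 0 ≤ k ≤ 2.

H_0 = Z,  H_1 = 0,  H_2 = Z.

Fix the vertex order 0 < 1 < 2 < 3 < 4 and write every simplex with vertices in increasing order. Then dim K = 2 and the simplices of K are:

  0-simplices (5): [0], [1], [2], [3], [4]
  1-simplices (9): [0,1], [0,2], [0,3], [0,4], [1,2], [1,3], [1,4], [2,3], [2,4]
  2-simplices (6): [0,1,3], [0,1,4], [0,2,3], [0,2,4], [1,2,3], [1,2,4]

so the chain groups are C_0 ≅ Z^5, C_1 ≅ Z^9, C_2 ≅ Z^6.

Boundary ∂_1: C_1 → C_0 maps an edge to its endpoints' difference, ∂[p,q] = q − p. For instance
  ∂[1,2] = [2] − [1].
The 5×9 boundary matrix has rank 4 and Smith normal form diag(1,1,1,1).

The boundary map ∂_2: C_2 → C_1 maps a triangle to the signed sum of its edges. For instance
  ∂[0,2,4] = [2,4] − [0,4] + [0,2],
  ∂[1,2,4] = [2,4] − [1,4] + [1,2].
This gives a 9×6 integer matrix of rank 5; reducing to Smith normal form yields diagonal entries (1,1,1,1,1).

Computing H_k = (kernel of ∂_k) / (image of ∂_{k+1}):

  H_0: rank C_0 − rank ∂_1 = 5 − 4 = 1, and the invariant factors of ∂_1 are all 1, so H_0 ≅ Z.
  H_1: rank ker ∂_1 − rank ∂_2 = (9 − 4) − 5 = 0, and the invariant factors of ∂_2 are all 1, so H_1 ≅ 0.
  H_2: rank ker ∂_2 − rank ∂_3 = (6 − 5) − 0 = 1, and there is no ∂_3, so H_2 ≅ Z.

(K is a triangulation of the 2-sphere S^2.)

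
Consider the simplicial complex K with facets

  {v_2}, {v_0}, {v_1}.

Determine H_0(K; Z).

Order the vertices as v_0 < v_1 < v_2. Listing each simplex with vertices in this order, K has dimension 0 with simplices:

  0-simplices (3): [v_0], [v_1], [v_2]

giving chain groups C_0 ≅ Z^3.

Reading off H_k = ker ∂_k / im ∂_{k+1}:

  H_0: rank C_0 − rank ∂_1 = 3 − 0 = 3, and there is no ∂_1, so H_0 ≅ Z^3.

(K is a triangulation of a set of 3 points.)

H_0 = Z^3.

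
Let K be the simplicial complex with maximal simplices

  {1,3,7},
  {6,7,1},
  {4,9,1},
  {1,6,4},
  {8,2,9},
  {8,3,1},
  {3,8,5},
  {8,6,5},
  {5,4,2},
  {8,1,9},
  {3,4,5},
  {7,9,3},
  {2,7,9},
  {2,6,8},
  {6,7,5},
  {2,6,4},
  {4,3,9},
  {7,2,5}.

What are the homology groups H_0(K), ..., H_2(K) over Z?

H_0 = Z,  H_1 = Z ⊕ Z/2,  H_2 = 0.

We work with the vertex ordering 1 < 2 < 3 < 4 < 5 < 6 < 7 < 8 < 9. The simplices of K, each written with vertices in increasing order, are:

  0-simplices (9): [1], [2], [3], [4], [5], [6], [7], [8], [9]
  1-simplices (27): (27 of them)
  2-simplices (18): [1,3,7], [1,3,8], [1,4,6], [1,4,9], [1,6,7], [1,8,9], [2,4,5], [2,4,6], [2,5,7], [2,6,8], [2,7,9], [2,8,9], [3,4,5], [3,4,9], [3,5,8], [3,7,9], [5,6,7], [5,6,8]

giving chain groups C_0 ≅ Z^9, C_1 ≅ Z^27, C_2 ≅ Z^18.

∂_1: C_1 → C_0 sends each edge [p,q] (with p < q) to q − p. For instance
  ∂[2,8] = [8] − [2].
The resulting 9×27 matrix has rank 8, and its Smith normal form has invariant factors (1,1,1,1,1,1,1,1).

The boundary map ∂_2: C_2 → C_1 sends each 2-simplex [p,q,r] to [q,r] − [p,r] + [p,q]. For instance
  ∂[1,6,7] = [6,7] − [1,7] + [1,6],
  ∂[3,4,5] = [4,5] − [3,5] + [3,4].
This gives a 27×18 integer matrix of rank 18; reducing to Smith normal form yields diagonal entries (1,1,1,1,1,1,1,1,1,1,1,1,1,1,1,1,1,2).

From H_k ≅ ker(∂_k) / im(∂_{k+1}) we obtain:

  H_0: rank C_0 − rank ∂_1 = 9 − 8 = 1, and the invariant factors of ∂_1 are all 1, so H_0 = Z.
  H_1: rank ker ∂_1 − rank ∂_2 = (27 − 8) − 18 = 1, and ∂_2 has invariant factor 2 > 1, so H_1 = Z ⊕ Z/2.
  H_2: rank ker ∂_2 − rank ∂_3 = (18 − 18) − 0 = 0, and there is no ∂_3, so H_2 = 0.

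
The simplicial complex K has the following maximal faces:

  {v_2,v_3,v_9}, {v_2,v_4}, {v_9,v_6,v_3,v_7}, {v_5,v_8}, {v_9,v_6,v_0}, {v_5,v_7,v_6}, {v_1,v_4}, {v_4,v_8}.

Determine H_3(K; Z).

H_3 ≅ 0.

We work with the vertex ordering v_0 < v_1 < v_2 < v_3 < v_4 < v_5 < v_6 < v_7 < v_8 < v_9. The simplices of K, each written with vertices in increasing order, are:

  0-simplices (10): [v_0], [v_1], [v_2], [v_3], [v_4], [v_5], [v_6], [v_7], [v_8], [v_9]
  1-simplices (16): (16 of them)
  2-simplices (7): [v_0,v_6,v_9], [v_2,v_3,v_9], [v_3,v_6,v_7], [v_3,v_6,v_9], [v_3,v_7,v_9], [v_5,v_6,v_7], [v_6,v_7,v_9]
  3-simplices (1): [v_3,v_6,v_7,v_9]

Hence C_0 ≅ Z^10, C_1 ≅ Z^16, C_2 ≅ Z^7, C_3 ≅ Z^1.

∂_1: C_1 → C_0 is given by ∂[p,q] = [q] − [p]. For instance
  ∂[v_5,v_6] = [v_6] − [v_5].
The resulting 10×16 matrix has rank 9, and its Smith normal form has invariant factors (1,1,1,1,1,1,1,1,1).

The boundary map ∂_2: C_2 → C_1 maps a triangle to the signed sum of its edges. For instance
  ∂[v_3,v_7,v_9] = [v_7,v_9] − [v_3,v_9] + [v_3,v_7],
  ∂[v_3,v_6,v_7] = [v_6,v_7] − [v_3,v_7] + [v_3,v_6].
This gives a 16×7 integer matrix of rank 6; reducing to Smith normal form yields diagonal entries (1,1,1,1,1,1).

The boundary map ∂_3: C_3 → C_2 sends each 3-simplex σ to the alternating sum Σ_i (−1)^i (σ with its i-th vertex removed). For instance
  ∂[v_3,v_6,v_7,v_9] = [v_6,v_7,v_9] − [v_3,v_7,v_9] + [v_3,v_6,v_9] − [v_3,v_6,v_7].
As a 7×1 matrix over Z this has rank 1, with invariant factors (1).

Now H_k = ker ∂_k / im ∂_{k+1}, so:

  H_3: rank ker ∂_3 − rank ∂_4 = (1 − 1) − 0 = 0, and there is no ∂_4, so H_3 ≅ 0.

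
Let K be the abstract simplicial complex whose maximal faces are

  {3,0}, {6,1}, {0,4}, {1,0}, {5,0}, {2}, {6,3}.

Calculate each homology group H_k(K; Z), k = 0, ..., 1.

H_0 ≅ Z^2,  H_1 ≅ Z.

Fix the vertex order 0 < 1 < 2 < 3 < 4 < 5 < 6 and write every simplex with vertices in increasing order. Then dim K = 1 and the simplices of K are:

  0-simplices (7): [0], [1], [2], [3], [4], [5], [6]
  1-simplices (6): [0,1], [0,3], [0,4], [0,5], [1,6], [3,6]

giving chain groups C_0 ≅ Z^7, C_1 ≅ Z^6.

∂_1: C_1 → C_0 sends each edge [p,q] (with p < q) to q − p.
This gives a 7×6 integer matrix of rank 5; reducing to Smith normal form yields diagonal entries (1,1,1,1,1).

Now H_k = ker ∂_k / im ∂_{k+1}, so:

  H_0: rank C_0 − rank ∂_1 = 7 − 5 = 2, and the invariant factors of ∂_1 are all 1, so H_0 = Z^2.
  H_1: rank ker ∂_1 − rank ∂_2 = (6 − 5) − 0 = 1, and there is no ∂_2, so H_1 = Z.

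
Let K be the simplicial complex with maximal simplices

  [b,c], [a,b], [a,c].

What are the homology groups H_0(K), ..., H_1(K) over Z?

H_0 ≅ Z,  H_1 ≅ Z.

We work with the vertex ordering a < b < c. The simplices of K, each written with vertices in increasing order, are:

  0-simplices (3): a, b, c
  1-simplices (3): ab, ac, bc

Hence C_0 ≅ Z^3, C_1 ≅ Z^3.

The boundary map ∂_1: C_1 → C_0 is given by ∂[p,q] = [q] − [p]. For instance
  ∂ac = c − a.
This gives a 3×3 integer matrix of rank 2; reducing to Smith normal form yields diagonal entries (1,1).

Computing H_k = (kernel of ∂_k) / (image of ∂_{k+1}):

  H_0: rank C_0 − rank ∂_1 = 3 − 2 = 1, and the invariant factors of ∂_1 are all 1, so H_0 ≅ Z.
  H_1: rank ker ∂_1 − rank ∂_2 = (3 − 2) − 0 = 1, and there is no ∂_2, so H_1 ≅ Z.

As a check, the Euler characteristic is 3 − 3 = 0, which agrees with 1 − 1 = 0.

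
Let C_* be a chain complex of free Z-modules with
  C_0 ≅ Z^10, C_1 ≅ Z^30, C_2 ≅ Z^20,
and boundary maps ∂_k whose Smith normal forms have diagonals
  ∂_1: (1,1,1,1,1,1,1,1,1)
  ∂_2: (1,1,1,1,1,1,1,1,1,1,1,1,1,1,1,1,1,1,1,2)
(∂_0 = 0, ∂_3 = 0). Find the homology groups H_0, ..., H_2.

H_0 = Z,  H_1 = Z ⊕ Z/2,  H_2 = 0.

H_0: b_0 = 10 − 0 − 9 = 1; torsion from ∂_1 factors > 1: none. So H_0 = Z.
H_1: b_1 = 30 − 9 − 20 = 1; torsion from ∂_2 factors > 1: [2]. So H_1 = Z ⊕ Z/2.
H_2: b_2 = 20 − 20 − 0 = 0; torsion from ∂_3 factors > 1: none. So H_2 = 0.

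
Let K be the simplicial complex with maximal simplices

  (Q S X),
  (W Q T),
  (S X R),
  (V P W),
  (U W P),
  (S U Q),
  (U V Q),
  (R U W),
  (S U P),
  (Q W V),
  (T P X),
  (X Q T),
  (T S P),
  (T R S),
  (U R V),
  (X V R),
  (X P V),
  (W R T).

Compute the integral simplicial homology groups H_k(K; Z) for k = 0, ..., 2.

Fix the vertex order P < Q < R < S < T < U < V < W < X and write every simplex with vertices in increasing order. Then dim K = 2 and the simplices of K are:

  0-simplices (9): P, Q, R, S, T, U, V, W, X
  1-simplices (27): PS, PT, PU, PV, PW, PX, QS, QT, QU, QV, QW, QX, RS, RT, RU, RV, RW, RX, ST, SU, SX, TW, TX, UV, UW, VW, VX
  2-simplices (18): PST, PSU, PTX, PUW, PVW, PVX, QSU, QSX, QTW, QTX, QUV, QVW, RST, RSX, RTW, RUV, RUW, RVX

Hence C_0 ≅ Z^9, C_1 ≅ Z^27, C_2 ≅ Z^18.

∂_1: C_1 → C_0 maps an edge to its endpoints' difference, ∂[p,q] = q − p.
The 9×27 boundary matrix has rank 8 and Smith normal form diag(1,1,1,1,1,1,1,1).

Boundary ∂_2: C_2 → C_1 maps a triangle to the signed sum of its edges. For instance
  ∂RTW = TW − RW + RT,
  ∂PUW = UW − PW + PU.
This gives a 27×18 integer matrix of rank 18; reducing to Smith normal form yields diagonal entries (1,1,1,1,1,1,1,1,1,1,1,1,1,1,1,1,1,2).

Computing H_k = (kernel of ∂_k) / (image of ∂_{k+1}):

  H_0: rank C_0 − rank ∂_1 = 9 − 8 = 1, and the invariant factors of ∂_1 are all 1, so H_0 = Z.
  H_1: rank ker ∂_1 − rank ∂_2 = (27 − 8) − 18 = 1, and ∂_2 has invariant factor 2 > 1, so H_1 = Z ⊕ Z/2.
  H_2: rank ker ∂_2 − rank ∂_3 = (18 − 18) − 0 = 0, and there is no ∂_3, so H_2 = 0.

As a check, the Euler characteristic is 9 − 27 + 18 = 0, which agrees with 1 − 1 + 0 = 0.

H_0 = Z,  H_1 = Z ⊕ Z/2,  H_2 = 0.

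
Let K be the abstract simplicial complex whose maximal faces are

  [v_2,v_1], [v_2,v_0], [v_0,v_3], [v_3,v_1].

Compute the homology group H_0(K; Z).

Take the total order v_0 < v_1 < v_2 < v_3 on the vertex set. Then K (dimension 1) consists of the simplices:

  0-simplices (4): [v_0], [v_1], [v_2], [v_3]
  1-simplices (4): [v_0,v_2], [v_0,v_3], [v_1,v_2], [v_1,v_3]

Hence C_0 ≅ Z^4, C_1 ≅ Z^4.

The boundary map ∂_1: C_1 → C_0 sends each edge [p,q] (with p < q) to q − p.
The resulting 4×4 matrix has rank 3, and its Smith normal form has invariant factors (1,1,1).

Now H_k = ker ∂_k / im ∂_{k+1}, so:

  H_0: rank C_0 − rank ∂_1 = 4 − 3 = 1, and the invariant factors of ∂_1 are all 1, so H_0 = Z.

H_0 = Z.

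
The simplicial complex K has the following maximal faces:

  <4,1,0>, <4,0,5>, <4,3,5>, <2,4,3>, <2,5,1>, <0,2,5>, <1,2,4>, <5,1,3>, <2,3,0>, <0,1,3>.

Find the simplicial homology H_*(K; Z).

H_0 ≅ Z,  H_1 ≅ Z/2,  H_2 = 0.

We work with the vertex ordering 0 < 1 < 2 < 3 < 4 < 5. The simplices of K, each written with vertices in increasing order, are:

  0-simplices (6): [0], [1], [2], [3], [4], [5]
  1-simplices (15): [0,1], [0,2], [0,3], [0,4], [0,5], [1,2], [1,3], [1,4], [1,5], [2,3], [2,4], [2,5], [3,4], [3,5], [4,5]
  2-simplices (10): [0,1,3], [0,1,4], [0,2,3], [0,2,5], [0,4,5], [1,2,4], [1,2,5], [1,3,5], [2,3,4], [3,4,5]

Hence C_0 ≅ Z^6, C_1 ≅ Z^15, C_2 ≅ Z^10.

∂_1: C_1 → C_0 is given by ∂[p,q] = [q] − [p].
As a 6×15 matrix over Z this has rank 5, with invariant factors (1,1,1,1,1).

∂_2: C_2 → C_1 acts by ∂[p,q,r] = [q,r] − [p,r] + [p,q]. For instance
  ∂[1,2,5] = [2,5] − [1,5] + [1,2],
  ∂[0,2,3] = [2,3] − [0,3] + [0,2].
The 15×10 boundary matrix has rank 10 and Smith normal form diag(1,1,1,1,1,1,1,1,1,2).

Reading off H_k = ker ∂_k / im ∂_{k+1}:

  H_0: rank C_0 − rank ∂_1 = 6 − 5 = 1, and the invariant factors of ∂_1 are all 1, so H_0 = Z.
  H_1: rank ker ∂_1 − rank ∂_2 = (15 − 5) − 10 = 0, and ∂_2 has invariant factor 2 > 1, so H_1 = Z/2.
  H_2: rank ker ∂_2 − rank ∂_3 = (10 − 10) − 0 = 0, and there is no ∂_3, so H_2 = 0.

As a check, the Euler characteristic is 6 − 15 + 10 = 1, which agrees with 1 − 0 + 0 = 1.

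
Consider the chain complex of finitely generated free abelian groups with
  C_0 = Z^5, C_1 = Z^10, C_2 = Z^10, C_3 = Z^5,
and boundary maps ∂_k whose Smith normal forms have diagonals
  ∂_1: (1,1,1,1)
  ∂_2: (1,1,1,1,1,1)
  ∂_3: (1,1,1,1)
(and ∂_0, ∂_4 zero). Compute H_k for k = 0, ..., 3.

H_0: b_0 = 5 − 0 − 4 = 1; torsion from ∂_1 factors > 1: none. So H_0 = Z.
H_1: b_1 = 10 − 4 − 6 = 0; torsion from ∂_2 factors > 1: none. So H_1 = 0.
H_2: b_2 = 10 − 6 − 4 = 0; torsion from ∂_3 factors > 1: none. So H_2 = 0.
H_3: b_3 = 5 − 4 − 0 = 1; torsion from ∂_4 factors > 1: none. So H_3 = Z.

H_0 = Z,  H_1 = 0,  H_2 = 0,  H_3 = Z.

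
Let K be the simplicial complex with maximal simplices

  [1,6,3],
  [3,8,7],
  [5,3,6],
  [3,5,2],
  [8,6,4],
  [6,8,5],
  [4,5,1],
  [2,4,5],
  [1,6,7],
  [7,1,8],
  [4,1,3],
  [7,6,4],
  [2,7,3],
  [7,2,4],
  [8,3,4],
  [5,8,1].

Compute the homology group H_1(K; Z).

Take the total order 1 < 2 < 3 < 4 < 5 < 6 < 7 < 8 on the vertex set. Then K (dimension 2) consists of the simplices:

  0-simplices (8): [1], [2], [3], [4], [5], [6], [7], [8]
  1-simplices (24): (24 of them)
  2-simplices (16): [1,3,4], [1,3,6], [1,4,5], [1,5,8], [1,6,7], [1,7,8], [2,3,5], [2,3,7], [2,4,5], [2,4,7], [3,4,8], [3,5,6], [3,7,8], [4,6,7], [4,6,8], [5,6,8]

so the chain groups are C_0 ≅ Z^8, C_1 ≅ Z^24, C_2 ≅ Z^16.

∂_1: C_1 → C_0 sends each edge [p,q] (with p < q) to q − p. For instance
  ∂[1,5] = [5] − [1].
The 8×24 boundary matrix has rank 7 and Smith normal form diag(1,1,1,1,1,1,1).

Boundary ∂_2: C_2 → C_1 maps a triangle to the signed sum of its edges. For instance
  ∂[1,4,5] = [4,5] − [1,5] + [1,4],
  ∂[1,5,8] = [5,8] − [1,8] + [1,5].
The 24×16 boundary matrix has rank 15 and Smith normal form diag(1,1,1,1,1,1,1,1,1,1,1,1,1,1,1).

Computing H_k = (kernel of ∂_k) / (image of ∂_{k+1}):

  H_1: rank ker ∂_1 − rank ∂_2 = (24 − 7) − 15 = 2, and the invariant factors of ∂_2 are all 1, so H_1 = Z^2.

H_1 ≅ Z^2.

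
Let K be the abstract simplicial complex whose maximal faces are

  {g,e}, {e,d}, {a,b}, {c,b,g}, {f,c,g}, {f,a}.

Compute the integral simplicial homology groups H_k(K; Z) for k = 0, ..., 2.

H_0 ≅ Z,  H_1 ≅ Z,  H_2 = 0.

Fix the vertex order a < b < c < d < e < f < g and write every simplex with vertices in increasing order. Then dim K = 2 and the simplices of K are:

  0-simplices (7): a, b, c, d, e, f, g
  1-simplices (9): ab, af, bc, bg, cf, cg, de, eg, fg
  2-simplices (2): bcg, cfg

giving chain groups C_0 ≅ Z^7, C_1 ≅ Z^9, C_2 ≅ Z^2.

Boundary ∂_1: C_1 → C_0 sends each edge [p,q] (with p < q) to q − p.
The resulting 7×9 matrix has rank 6, and its Smith normal form has invariant factors (1,1,1,1,1,1).

∂_2: C_2 → C_1 acts by ∂[p,q,r] = [q,r] − [p,r] + [p,q]. For instance
  ∂cfg = fg − cg + cf,
  ∂bcg = cg − bg + bc.
As a 9×2 matrix over Z this has rank 2, with invariant factors (1,1).

Computing H_k = (kernel of ∂_k) / (image of ∂_{k+1}):

  H_0: rank C_0 − rank ∂_1 = 7 − 6 = 1, and the invariant factors of ∂_1 are all 1, so H_0 ≅ Z.
  H_1: rank ker ∂_1 − rank ∂_2 = (9 − 6) − 2 = 1, and the invariant factors of ∂_2 are all 1, so H_1 ≅ Z.
  H_2: rank ker ∂_2 − rank ∂_3 = (2 − 2) − 0 = 0, and there is no ∂_3, so H_2 ≅ 0.

As a check, the Euler characteristic is 7 − 9 + 2 = 0, which agrees with 1 − 1 + 0 = 0.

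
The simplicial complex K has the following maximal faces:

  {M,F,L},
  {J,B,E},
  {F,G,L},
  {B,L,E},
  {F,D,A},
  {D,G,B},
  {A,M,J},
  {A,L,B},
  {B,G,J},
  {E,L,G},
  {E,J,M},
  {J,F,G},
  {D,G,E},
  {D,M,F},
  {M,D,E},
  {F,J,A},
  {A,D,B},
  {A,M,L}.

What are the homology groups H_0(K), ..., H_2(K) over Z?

Take the total order A < B < D < E < F < G < J < L < M on the vertex set. Then K (dimension 2) consists of the simplices:

  0-simplices (9): A, B, D, E, F, G, J, L, M
  1-simplices (27): AB, AD, AF, AJ, AL, AM, BD, BE, BG, BJ, BL, DE, DF, DG, DM, EG, EJ, EL, EM, FG, FJ, FL, FM, GJ, GL, JM, LM
  2-simplices (18): ABD, ABL, ADF, AFJ, AJM, ALM, BDG, BEJ, BEL, BGJ, DEG, DEM, DFM, EGL, EJM, FGJ, FGL, FLM

giving chain groups C_0 ≅ Z^9, C_1 ≅ Z^27, C_2 ≅ Z^18.

Boundary ∂_1: C_1 → C_0 maps an edge to its endpoints' difference, ∂[p,q] = q − p. For instance
  ∂BG = G − B.
The resulting 9×27 matrix has rank 8, and its Smith normal form has invariant factors (1,1,1,1,1,1,1,1).

Boundary ∂_2: C_2 → C_1 sends each 2-simplex [p,q,r] to [q,r] − [p,r] + [p,q]. For instance
  ∂DEM = EM − DM + DE,
  ∂ALM = LM − AM + AL.
The resulting 27×18 matrix has rank 18, and its Smith normal form has invariant factors (1,1,1,1,1,1,1,1,1,1,1,1,1,1,1,1,1,2).

Computing H_k = (kernel of ∂_k) / (image of ∂_{k+1}):

  H_0: rank C_0 − rank ∂_1 = 9 − 8 = 1, and the invariant factors of ∂_1 are all 1, so H_0 ≅ Z.
  H_1: rank ker ∂_1 − rank ∂_2 = (27 − 8) − 18 = 1, and ∂_2 has invariant factor 2 > 1, so H_1 ≅ Z ⊕ Z/2Z.
  H_2: rank ker ∂_2 − rank ∂_3 = (18 − 18) − 0 = 0, and there is no ∂_3, so H_2 ≅ 0.

As a check, the Euler characteristic is 9 − 27 + 18 = 0, which agrees with 1 − 1 + 0 = 0.

H_0 = Z,  H_1 = Z ⊕ Z/2Z,  H_2 = 0.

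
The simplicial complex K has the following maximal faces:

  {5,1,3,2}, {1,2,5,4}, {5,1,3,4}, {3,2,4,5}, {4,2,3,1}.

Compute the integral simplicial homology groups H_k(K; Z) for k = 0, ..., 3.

Fix the vertex order 1 < 2 < 3 < 4 < 5 and write every simplex with vertices in increasing order. Then dim K = 3 and the simplices of K are:

  0-simplices (5): [1], [2], [3], [4], [5]
  1-simplices (10): [1,2], [1,3], [1,4], [1,5], [2,3], [2,4], [2,5], [3,4], [3,5], [4,5]
  2-simplices (10): [1,2,3], [1,2,4], [1,2,5], [1,3,4], [1,3,5], [1,4,5], [2,3,4], [2,3,5], [2,4,5], [3,4,5]
  3-simplices (5): [1,2,3,4], [1,2,3,5], [1,2,4,5], [1,3,4,5], [2,3,4,5]

so the chain groups are C_0 ≅ Z^5, C_1 ≅ Z^10, C_2 ≅ Z^10, C_3 ≅ Z^5.

∂_1: C_1 → C_0 is given by ∂[p,q] = [q] − [p].
The resulting 5×10 matrix has rank 4, and its Smith normal form has invariant factors (1,1,1,1).

Boundary ∂_2: C_2 → C_1 acts by ∂[p,q,r] = [q,r] − [p,r] + [p,q]. For instance
  ∂[1,2,5] = [2,5] − [1,5] + [1,2],
  ∂[2,3,5] = [3,5] − [2,5] + [2,3].
The 10×10 boundary matrix has rank 6 and Smith normal form diag(1,1,1,1,1,1).

The boundary map ∂_3: C_3 → C_2 sends each 3-simplex σ to the alternating sum Σ_i (−1)^i (σ with its i-th vertex removed). For instance
  ∂[2,3,4,5] = [3,4,5] − [2,4,5] + [2,3,5] − [2,3,4],
  ∂[1,2,3,5] = [2,3,5] − [1,3,5] + [1,2,5] − [1,2,3].
This gives a 10×5 integer matrix of rank 4; reducing to Smith normal form yields diagonal entries (1,1,1,1).

From H_k ≅ ker(∂_k) / im(∂_{k+1}) we obtain:

  H_0: rank C_0 − rank ∂_1 = 5 − 4 = 1, and the invariant factors of ∂_1 are all 1, so H_0 = Z.
  H_1: rank ker ∂_1 − rank ∂_2 = (10 − 4) − 6 = 0, and the invariant factors of ∂_2 are all 1, so H_1 = 0.
  H_2: rank ker ∂_2 − rank ∂_3 = (10 − 6) − 4 = 0, and the invariant factors of ∂_3 are all 1, so H_2 = 0.
  H_3: rank ker ∂_3 − rank ∂_4 = (5 − 4) − 0 = 1, and there is no ∂_4, so H_3 = Z.

As a check, the Euler characteristic is 5 − 10 + 10 − 5 = 0, which agrees with 1 − 0 + 0 − 1 = 0.

H_0 = Z,  H_1 = 0,  H_2 = 0,  H_3 = Z.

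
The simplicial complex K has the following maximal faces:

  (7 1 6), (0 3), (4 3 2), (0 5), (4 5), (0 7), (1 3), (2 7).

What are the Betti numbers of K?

b_0 = 1, b_1 = 3, b_2 = 0.

We work with the vertex ordering 0 < 1 < 2 < 3 < 4 < 5 < 6 < 7. The simplices of K, each written with vertices in increasing order, are:

  0-simplices (8): [0], [1], [2], [3], [4], [5], [6], [7]
  1-simplices (12): [0,3], [0,5], [0,7], [1,3], [1,6], [1,7], [2,3], [2,4], [2,7], [3,4], [4,5], [6,7]
  2-simplices (2): [1,6,7], [2,3,4]

giving chain groups C_0 ≅ Z^8, C_1 ≅ Z^12, C_2 ≅ Z^2.

∂_1: C_1 → C_0 is given by ∂[p,q] = [q] − [p]. For instance
  ∂[4,5] = [5] − [4].
This gives a 8×12 integer matrix of rank 7; reducing to Smith normal form yields diagonal entries (1,1,1,1,1,1,1).

∂_2: C_2 → C_1 sends each 2-simplex [p,q,r] to [q,r] − [p,r] + [p,q]. For instance
  ∂[2,3,4] = [3,4] − [2,4] + [2,3],
  ∂[1,6,7] = [6,7] − [1,7] + [1,6].
The resulting 12×2 matrix has rank 2, and its Smith normal form has invariant factors (1,1).

Computing H_k = (kernel of ∂_k) / (image of ∂_{k+1}):

  H_0: rank C_0 − rank ∂_1 = 8 − 7 = 1, and the invariant factors of ∂_1 are all 1, so H_0 ≅ Z.
  H_1: rank ker ∂_1 − rank ∂_2 = (12 − 7) − 2 = 3, and the invariant factors of ∂_2 are all 1, so H_1 ≅ Z^3.
  H_2: rank ker ∂_2 − rank ∂_3 = (2 − 2) − 0 = 0, and there is no ∂_3, so H_2 ≅ 0.

Hence the Betti numbers are b_0 = 1, b_1 = 3, b_2 = 0.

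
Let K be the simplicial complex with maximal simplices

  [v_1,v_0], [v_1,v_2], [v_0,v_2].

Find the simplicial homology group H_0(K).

Order the vertices as v_0 < v_1 < v_2. Listing each simplex with vertices in this order, K has dimension 1 with simplices:

  0-simplices (3): [v_0], [v_1], [v_2]
  1-simplices (3): [v_0,v_1], [v_0,v_2], [v_1,v_2]

Hence C_0 ≅ Z^3, C_1 ≅ Z^3.

The boundary map ∂_1: C_1 → C_0 maps an edge to its endpoints' difference, ∂[p,q] = q − p. For instance
  ∂[v_0,v_2] = [v_2] − [v_0].
The resulting 3×3 matrix has rank 2, and its Smith normal form has invariant factors (1,1).

Now H_k = ker ∂_k / im ∂_{k+1}, so:

  H_0: rank C_0 − rank ∂_1 = 3 − 2 = 1, and the invariant factors of ∂_1 are all 1, so H_0 ≅ Z.

H_0 = Z.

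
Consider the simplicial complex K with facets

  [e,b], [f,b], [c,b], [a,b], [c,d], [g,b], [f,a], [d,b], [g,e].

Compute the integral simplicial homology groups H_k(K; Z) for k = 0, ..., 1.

H_0 ≅ Z,  H_1 ≅ Z^3.

Take the total order a < b < c < d < e < f < g on the vertex set. Then K (dimension 1) consists of the simplices:

  0-simplices (7): a, b, c, d, e, f, g
  1-simplices (9): ab, af, bc, bd, be, bf, bg, cd, eg

giving chain groups C_0 ≅ Z^7, C_1 ≅ Z^9.

∂_1: C_1 → C_0 sends each edge [p,q] (with p < q) to q − p. For instance
  ∂be = e − b.
The 7×9 boundary matrix has rank 6 and Smith normal form diag(1,1,1,1,1,1).

Now H_k = ker ∂_k / im ∂_{k+1}, so:

  H_0: rank C_0 − rank ∂_1 = 7 − 6 = 1, and the invariant factors of ∂_1 are all 1, so H_0 ≅ Z.
  H_1: rank ker ∂_1 − rank ∂_2 = (9 − 6) − 0 = 3, and there is no ∂_2, so H_1 ≅ Z^3.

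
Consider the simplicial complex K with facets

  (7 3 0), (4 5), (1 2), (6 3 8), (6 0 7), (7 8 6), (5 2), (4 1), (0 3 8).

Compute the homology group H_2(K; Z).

H_2 = 0.

Fix the vertex order 0 < 1 < 2 < 3 < 4 < 5 < 6 < 7 < 8 and write every simplex with vertices in increasing order. Then dim K = 2 and the simplices of K are:

  0-simplices (9): [0], [1], [2], [3], [4], [5], [6], [7], [8]
  1-simplices (14): [0,3], [0,6], [0,7], [0,8], [1,2], [1,4], [2,5], [3,6], [3,7], [3,8], [4,5], [6,7], [6,8], [7,8]
  2-simplices (5): [0,3,7], [0,3,8], [0,6,7], [3,6,8], [6,7,8]

giving chain groups C_0 ≅ Z^9, C_1 ≅ Z^14, C_2 ≅ Z^5.

The boundary map ∂_1: C_1 → C_0 maps an edge to its endpoints' difference, ∂[p,q] = q − p.
As a 9×14 matrix over Z this has rank 7, with invariant factors (1,1,1,1,1,1,1).

∂_2: C_2 → C_1 sends each 2-simplex [p,q,r] to [q,r] − [p,r] + [p,q]. For instance
  ∂[0,3,7] = [3,7] − [0,7] + [0,3],
  ∂[6,7,8] = [7,8] − [6,8] + [6,7].
This gives a 14×5 integer matrix of rank 5; reducing to Smith normal form yields diagonal entries (1,1,1,1,1).

From H_k ≅ ker(∂_k) / im(∂_{k+1}) we obtain:

  H_2: rank ker ∂_2 − rank ∂_3 = (5 − 5) − 0 = 0, and there is no ∂_3, so H_2 ≅ 0.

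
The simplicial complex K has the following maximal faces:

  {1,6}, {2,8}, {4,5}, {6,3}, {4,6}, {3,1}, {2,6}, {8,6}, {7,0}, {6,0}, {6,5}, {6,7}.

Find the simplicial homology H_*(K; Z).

H_0 ≅ Z,  H_1 ≅ Z^4.

Take the total order 0 < 1 < 2 < 3 < 4 < 5 < 6 < 7 < 8 on the vertex set. Then K (dimension 1) consists of the simplices:

  0-simplices (9): [0], [1], [2], [3], [4], [5], [6], [7], [8]
  1-simplices (12): [0,6], [0,7], [1,3], [1,6], [2,6], [2,8], [3,6], [4,5], [4,6], [5,6], [6,7], [6,8]

giving chain groups C_0 ≅ Z^9, C_1 ≅ Z^12.

The boundary map ∂_1: C_1 → C_0 sends each edge [p,q] (with p < q) to q − p. For instance
  ∂[1,3] = [3] − [1].
This gives a 9×12 integer matrix of rank 8; reducing to Smith normal form yields diagonal entries (1,1,1,1,1,1,1,1).

From H_k ≅ ker(∂_k) / im(∂_{k+1}) we obtain:

  H_0: rank C_0 − rank ∂_1 = 9 − 8 = 1, and the invariant factors of ∂_1 are all 1, so H_0 = Z.
  H_1: rank ker ∂_1 − rank ∂_2 = (12 − 8) − 0 = 4, and there is no ∂_2, so H_1 = Z^4.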